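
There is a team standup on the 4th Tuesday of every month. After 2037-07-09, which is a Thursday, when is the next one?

July 2037 starts on a Wednesday; its first Tuesday is the 7th, so the 4th Tuesday is the 28th — 2037-07-28.
2037-07-28 is after 2037-07-09, so that is the next one.

2037-07-28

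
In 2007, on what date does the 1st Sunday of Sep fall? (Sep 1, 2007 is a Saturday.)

Sep 2, 2007

Sep 2007 begins on a Saturday, so the first Sunday is Sep 2 (1 day later).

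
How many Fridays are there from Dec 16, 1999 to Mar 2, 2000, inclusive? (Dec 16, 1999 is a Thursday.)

Dec 16, 1999 is a Thursday; the first Friday on or after it is Dec 17, 1999 (1 day later).
From Dec 17, 1999 to Mar 2, 2000: 14 + 31 + 29 + 2 = 76 days (rest of Dec, Jan, Feb, Mar).
76 ÷ 7 = 10 full weeks with remainder 6, so 10 more Fridays after the first → 11.

11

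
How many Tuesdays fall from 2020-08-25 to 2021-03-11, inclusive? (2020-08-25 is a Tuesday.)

2020-08-25 is a Tuesday; the first Tuesday on or after it is 2020-08-25.
From 2020-08-25 to 2021-03-11: 6 + 30 + 31 + 30 + 31 + 31 + 28 + 11 = 198 days (rest of August, September, October, November, December, January, February, March).
198 ÷ 7 = 28 full weeks with remainder 2, so 28 more Tuesdays after the first → 29.

29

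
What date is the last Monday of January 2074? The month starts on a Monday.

January 2074 begins on a Monday, so the first Monday is January 1.
January 2074 has 31 days. Adding weeks: 1, 8, 15, 22, 29 — the last one ≤ 31 is the 29th.

2074-01-29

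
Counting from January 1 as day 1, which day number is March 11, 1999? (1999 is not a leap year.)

Days in months before March: 31 + 28 = 59.
Plus 11 days into March → day 70.

70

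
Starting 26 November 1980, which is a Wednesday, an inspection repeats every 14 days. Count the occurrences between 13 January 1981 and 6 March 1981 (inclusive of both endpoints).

Occurrences land 14·i days after 26 November 1980 for i = 0, 1, 2, …
13 January 1981 is 48 days after the start; 48 ÷ 14 = 3 remainder 6; since the remainder is 6, round up to i = 4. First occurrence in the window: #5 on 21 January 1981 (4×14 = 56 days in).
6 March 1981 is 100 days after the start; 100 ÷ 14 = 7 remainder 2. Last occurrence in the window: #8 on 4 March 1981.
Occurrences #5 through #8: 4 in total.

4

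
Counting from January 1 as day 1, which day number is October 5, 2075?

Days in months before October: 31 + 28 + 31 + 30 + 31 + 30 + 31 + 31 + 30 = 273.
Plus 5 days into October → day 278.

278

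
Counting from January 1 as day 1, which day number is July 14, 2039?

Days in months before July: 31 + 28 + 31 + 30 + 31 + 30 = 181.
Plus 14 days into July → day 195.

195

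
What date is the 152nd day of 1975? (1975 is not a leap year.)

1 June 1975

January has 31 days (152 − 31 = 121 remain).
February has 28 days (121 − 28 = 93 remain).
March has 31 days (93 − 31 = 62 remain).
April has 30 days (62 − 30 = 32 remain).
May has 31 days (32 − 31 = 1 remain).
1 into June → June 1.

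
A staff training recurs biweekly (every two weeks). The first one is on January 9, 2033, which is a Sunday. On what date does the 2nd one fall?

The 2nd occurrence is 1 interval after the first: 1 × 14 = 14 days after January 9, 2033.
14 days later is January 23, 2033.

January 23, 2033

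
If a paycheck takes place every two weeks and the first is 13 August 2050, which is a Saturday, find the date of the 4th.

The 4th occurrence is 3 intervals after the first: 3 × 14 = 42 days after 13 August 2050.
August has 31 days — 18 days to the end of August leaves 24.
24 days into September → 24 September 2050.

24 September 2050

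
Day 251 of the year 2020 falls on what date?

January has 31 days (251 − 31 = 220 remain).
February has 29 days (220 − 29 = 191 remain).
March has 31 days (191 − 31 = 160 remain).
April has 30 days (160 − 30 = 130 remain).
May has 31 days (130 − 31 = 99 remain).
June has 30 days (99 − 30 = 69 remain).
July has 31 days (69 − 31 = 38 remain).
August has 31 days (38 − 31 = 7 remain).
7 into September → September 7.

2020-09-07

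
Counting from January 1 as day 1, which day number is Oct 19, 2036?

Days in months before Oct: 31 + 29 + 31 + 30 + 31 + 30 + 31 + 31 + 30 = 274.
Plus 19 days into Oct → day 293.

293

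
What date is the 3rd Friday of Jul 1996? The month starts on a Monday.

Jul 1996 begins on a Monday, so the first Friday is Jul 5 (4 days later).
The 3rd Friday is 2 weeks later: 5 + 14 = 19.

Jul 19, 1996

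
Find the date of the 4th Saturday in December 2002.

The first Saturday of December 2002 is December 7.
The 4th Saturday is 3 weeks later: 7 + 21 = 28.

2002-12-28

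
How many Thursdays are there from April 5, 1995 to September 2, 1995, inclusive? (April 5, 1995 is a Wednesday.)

April 5, 1995 is a Wednesday; the first Thursday on or after it is April 6, 1995 (1 day later).
From April 6, 1995 to September 2, 1995: 24 + 31 + 30 + 31 + 31 + 2 = 149 days (rest of April, May, June, July, August, September).
149 ÷ 7 = 21 full weeks with remainder 2, so 21 more Thursdays after the first → 22.

22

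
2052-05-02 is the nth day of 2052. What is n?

Days in months before May: 31 + 29 + 31 + 30 = 121.
Plus 2 days into May → day 123.

123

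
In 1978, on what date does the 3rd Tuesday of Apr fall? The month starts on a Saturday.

Apr 18, 1978

Apr 1978 begins on a Saturday, so the first Tuesday is Apr 4 (3 days later).
The 3rd Tuesday is 2 weeks later: 4 + 14 = 18.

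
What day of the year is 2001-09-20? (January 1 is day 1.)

Days in months before September: 31 + 28 + 31 + 30 + 31 + 30 + 31 + 31 = 243.
Plus 20 days into September → day 263.

263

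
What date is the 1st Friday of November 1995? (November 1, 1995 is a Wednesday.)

1995-11-03

November 1995 begins on a Wednesday, so the first Friday is November 3 (2 days later).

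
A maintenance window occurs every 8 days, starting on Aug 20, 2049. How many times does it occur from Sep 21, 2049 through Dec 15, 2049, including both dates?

Occurrences land 8·i days after Aug 20, 2049 for i = 0, 1, 2, …
Sep 21, 2049 is 32 days after the start; 32 ÷ 8 = 4 remainder 0. First occurrence in the window: #5 on Sep 21, 2049 (4×8 = 32 days in).
Dec 15, 2049 is 117 days after the start; 117 ÷ 8 = 14 remainder 5. Last occurrence in the window: #15 on Dec 10, 2049.
Occurrences #5 through #15: 11 in total.

11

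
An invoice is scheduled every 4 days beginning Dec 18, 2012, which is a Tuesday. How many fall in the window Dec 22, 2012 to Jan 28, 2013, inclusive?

Occurrences land 4·i days after Dec 18, 2012 for i = 0, 1, 2, …
Dec 22, 2012 is 4 days after the start; 4 ÷ 4 = 1 remainder 0. First occurrence in the window: #2 on Dec 22, 2012 (1×4 = 4 days in).
Jan 28, 2013 is 41 days after the start; 41 ÷ 4 = 10 remainder 1. Last occurrence in the window: #11 on Jan 27, 2013.
Occurrences #2 through #11: 10 in total.

10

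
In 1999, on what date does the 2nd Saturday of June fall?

12 June 1999

June 1999 begins on a Tuesday, so the first Saturday is June 5 (4 days later).
The 2nd Saturday is 1 weeks later: 5 + 7 = 12.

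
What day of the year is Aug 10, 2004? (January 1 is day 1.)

Days in months before Aug: 31 + 29 + 31 + 30 + 31 + 30 + 31 = 213.
Plus 10 days into Aug → day 223.

223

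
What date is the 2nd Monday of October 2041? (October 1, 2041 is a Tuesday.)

14 October 2041

October 2041 begins on a Tuesday, so the first Monday is October 7 (6 days later).
The 2nd Monday is 1 weeks later: 7 + 7 = 14.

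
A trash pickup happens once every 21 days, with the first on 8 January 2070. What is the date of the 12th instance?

27 August 2070

The 12th occurrence is 11 intervals after the first: 11 × 21 = 231 days after 8 January 2070.
January has 31 days — 23 days to the end of January leaves 208.
February has 28 days (180 left).
March has 31 days (149 left).
April has 30 days (119 left).
May has 31 days (88 left).
June has 30 days (58 left).
July has 31 days (27 left).
27 days into August → 27 August 2070.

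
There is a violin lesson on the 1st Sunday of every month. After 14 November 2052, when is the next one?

November 2052 starts on a Friday, so its 1st Sunday is 3 November 2052 (2 days in).
That is not after 14 November 2052, so look at December 2052.
December 2052 starts on a Sunday, so its 1st Sunday is 1 December 2052.

1 December 2052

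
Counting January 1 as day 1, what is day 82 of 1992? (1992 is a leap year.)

January has 31 days (82 − 31 = 51 remain).
February has 29 days (51 − 29 = 22 remain).
22 into March → March 22.

22 March 1992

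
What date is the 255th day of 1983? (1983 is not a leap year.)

1983-09-12

January has 31 days (255 − 31 = 224 remain).
February has 28 days (224 − 28 = 196 remain).
March has 31 days (196 − 31 = 165 remain).
April has 30 days (165 − 30 = 135 remain).
May has 31 days (135 − 31 = 104 remain).
June has 30 days (104 − 30 = 74 remain).
July has 31 days (74 − 31 = 43 remain).
August has 31 days (43 − 31 = 12 remain).
12 into September → September 12.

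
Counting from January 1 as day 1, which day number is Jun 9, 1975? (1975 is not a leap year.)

160

Days in months before Jun: 31 + 28 + 31 + 30 + 31 = 151.
Plus 9 days into Jun → day 160.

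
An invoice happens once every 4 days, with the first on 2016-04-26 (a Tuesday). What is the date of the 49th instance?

2016-11-04

The 49th occurrence is 48 intervals after the first: 48 × 4 = 192 days after 2016-04-26.
April has 30 days — 4 days to the end of April leaves 188.
May has 31 days (157 left).
June has 30 days (127 left).
July has 31 days (96 left).
August has 31 days (65 left).
September has 30 days (35 left).
October has 31 days (4 left).
4 days into November → 2016-11-04.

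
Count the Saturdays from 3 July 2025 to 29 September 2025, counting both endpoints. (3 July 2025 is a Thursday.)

3 July 2025 is a Thursday; the first Saturday on or after it is 5 July 2025 (2 days later).
From 5 July 2025 to 29 September 2025: 26 + 31 + 29 = 86 days (rest of July, August, September).
86 ÷ 7 = 12 full weeks with remainder 2, so 12 more Saturdays after the first → 13.

13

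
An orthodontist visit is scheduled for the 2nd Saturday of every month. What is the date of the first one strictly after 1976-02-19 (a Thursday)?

February 1976 starts on a Sunday; its first Saturday is the 7th, so the 2nd Saturday is the 14th — 1976-02-14.
That is not after 1976-02-19, so look at March 1976.
March 1976 starts on a Monday; its first Saturday is the 6th, so the 2nd Saturday is the 13th — 1976-03-13.

1976-03-13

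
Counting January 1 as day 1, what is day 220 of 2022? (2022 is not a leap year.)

January has 31 days (220 − 31 = 189 remain).
February has 28 days (189 − 28 = 161 remain).
March has 31 days (161 − 31 = 130 remain).
April has 30 days (130 − 30 = 100 remain).
May has 31 days (100 − 31 = 69 remain).
June has 30 days (69 − 30 = 39 remain).
July has 31 days (39 − 31 = 8 remain).
8 into August → August 8.

8 August 2022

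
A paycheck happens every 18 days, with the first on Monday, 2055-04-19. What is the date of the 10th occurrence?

2055-09-28

The 10th occurrence is 9 intervals after the first: 9 × 18 = 162 days after 2055-04-19.
April has 30 days — 11 days to the end of April leaves 151.
May has 31 days (120 left).
June has 30 days (90 left).
July has 31 days (59 left).
August has 31 days (28 left).
28 days into September → 2055-09-28.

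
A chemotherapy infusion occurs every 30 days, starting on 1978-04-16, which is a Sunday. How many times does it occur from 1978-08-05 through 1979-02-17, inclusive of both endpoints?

7

Occurrences land 30·i days after 1978-04-16 for i = 0, 1, 2, …
1978-08-05 is 111 days after the start; 111 ÷ 30 = 3 remainder 21; since the remainder is 21, round up to i = 4. First occurrence in the window: #5 on 1978-08-14 (4×30 = 120 days in).
1979-02-17 is 307 days after the start; 307 ÷ 30 = 10 remainder 7. Last occurrence in the window: #11 on 1979-02-10.
Occurrences #5 through #11: 7 in total.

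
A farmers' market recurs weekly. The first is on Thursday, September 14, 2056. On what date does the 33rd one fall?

April 26, 2057

The 33rd occurrence is 32 intervals after the first: 32 × 7 = 224 days after September 14, 2056.
September has 30 days — 16 days to the end of September leaves 208.
October has 31 days (177 left).
November has 30 days (147 left).
December has 31 days (116 left).
January has 31 days (85 left).
February has 28 days (57 left).
March has 31 days (26 left).
26 days into April → April 26, 2057.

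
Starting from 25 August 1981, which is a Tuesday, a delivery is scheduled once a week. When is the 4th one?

The 4th occurrence is 3 intervals after the first: 3 × 7 = 21 days after 25 August 1981.
August has 31 days — 6 days to the end of August leaves 15.
15 days into September → 15 September 1981.

15 September 1981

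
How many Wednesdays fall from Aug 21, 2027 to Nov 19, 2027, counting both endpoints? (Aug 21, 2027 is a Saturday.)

Aug 21, 2027 is a Saturday; the first Wednesday on or after it is Aug 25, 2027 (4 days later).
From Aug 25, 2027 to Nov 19, 2027: 6 + 30 + 31 + 19 = 86 days (rest of Aug, Sep, Oct, Nov).
86 ÷ 7 = 12 full weeks with remainder 2, so 12 more Wednesdays after the first → 13.

13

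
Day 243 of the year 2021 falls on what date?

Aug 31, 2021

Jan has 31 days (243 − 31 = 212 remain).
Feb has 28 days (212 − 28 = 184 remain).
Mar has 31 days (184 − 31 = 153 remain).
Apr has 30 days (153 − 30 = 123 remain).
May has 31 days (123 − 31 = 92 remain).
Jun has 30 days (92 − 30 = 62 remain).
Jul has 31 days (62 − 31 = 31 remain).
31 into Aug → Aug 31.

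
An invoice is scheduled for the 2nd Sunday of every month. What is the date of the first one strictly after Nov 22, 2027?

Dec 12, 2027

Nov 2027 starts on a Monday; its first Sunday is the 7th, so the 2nd Sunday is the 14th — Nov 14, 2027.
That is not after Nov 22, 2027, so look at Dec 2027.
Dec 2027 starts on a Wednesday; its first Sunday is the 5th, so the 2nd Sunday is the 12th — Dec 12, 2027.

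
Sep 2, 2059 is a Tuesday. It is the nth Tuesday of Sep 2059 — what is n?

1st

Day 2 falls in week ⌈2/7⌉ of the month.
Days 1–7 hold the 1st Tuesday, 8–14 the 2nd, 15–21 the 3rd, 22–28 the 4th, 29–31 the 5th.
2 is in the range for the 1st.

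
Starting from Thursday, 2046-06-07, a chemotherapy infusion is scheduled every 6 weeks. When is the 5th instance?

The 5th occurrence is 4 intervals after the first: 4 × 42 = 168 days after 2046-06-07.
June has 30 days — 23 days to the end of June leaves 145.
July has 31 days (114 left).
August has 31 days (83 left).
September has 30 days (53 left).
October has 31 days (22 left).
22 days into November → 2046-11-22.

2046-11-22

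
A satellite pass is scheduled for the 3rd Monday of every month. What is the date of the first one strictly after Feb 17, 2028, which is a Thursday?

Feb 21, 2028

Feb 2028 starts on a Tuesday; its first Monday is the 7th, so the 3rd Monday is the 21st — Feb 21, 2028.
Feb 21, 2028 is after Feb 17, 2028, so that is the next one.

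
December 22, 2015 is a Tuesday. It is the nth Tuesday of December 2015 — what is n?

4th

Day 22 falls in week ⌈22/7⌉ of the month.
Days 1–7 hold the 1st Tuesday, 8–14 the 2nd, 15–21 the 3rd, 22–28 the 4th, 29–31 the 5th.
22 is in the range for the 4th.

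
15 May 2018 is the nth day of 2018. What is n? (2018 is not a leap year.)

135

Days in months before May: 31 + 28 + 31 + 30 = 120.
Plus 15 days into May → day 135.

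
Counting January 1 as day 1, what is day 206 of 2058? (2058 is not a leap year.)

January has 31 days (206 − 31 = 175 remain).
February has 28 days (175 − 28 = 147 remain).
March has 31 days (147 − 31 = 116 remain).
April has 30 days (116 − 30 = 86 remain).
May has 31 days (86 − 31 = 55 remain).
June has 30 days (55 − 30 = 25 remain).
25 into July → July 25.

2058-07-25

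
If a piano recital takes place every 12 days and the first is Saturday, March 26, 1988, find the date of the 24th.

December 27, 1988

The 24th occurrence is 23 intervals after the first: 23 × 12 = 276 days after March 26, 1988.
March has 31 days — 5 days to the end of March leaves 271.
April has 30 days (241 left).
May has 31 days (210 left).
June has 30 days (180 left).
July has 31 days (149 left).
August has 31 days (118 left).
September has 30 days (88 left).
October has 31 days (57 left).
November has 30 days (27 left).
27 days into December → December 27, 1988.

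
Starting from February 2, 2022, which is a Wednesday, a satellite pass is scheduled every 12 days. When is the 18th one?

The 18th occurrence is 17 intervals after the first: 17 × 12 = 204 days after February 2, 2022.
February has 28 days — 26 days to the end of February leaves 178.
March has 31 days (147 left).
April has 30 days (117 left).
May has 31 days (86 left).
June has 30 days (56 left).
July has 31 days (25 left).
25 days into August → August 25, 2022.

August 25, 2022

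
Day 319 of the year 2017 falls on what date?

2017-11-15

January has 31 days (319 − 31 = 288 remain).
February has 28 days (288 − 28 = 260 remain).
March has 31 days (260 − 31 = 229 remain).
April has 30 days (229 − 30 = 199 remain).
May has 31 days (199 − 31 = 168 remain).
June has 30 days (168 − 30 = 138 remain).
July has 31 days (138 − 31 = 107 remain).
August has 31 days (107 − 31 = 76 remain).
September has 30 days (76 − 30 = 46 remain).
October has 31 days (46 − 31 = 15 remain).
15 into November → November 15.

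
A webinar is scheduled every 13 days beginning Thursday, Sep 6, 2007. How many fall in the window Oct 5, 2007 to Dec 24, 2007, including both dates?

Occurrences land 13·i days after Sep 6, 2007 for i = 0, 1, 2, …
Oct 5, 2007 is 29 days after the start; 29 ÷ 13 = 2 remainder 3; since the remainder is 3, round up to i = 3. First occurrence in the window: #4 on Oct 15, 2007 (3×13 = 39 days in).
Dec 24, 2007 is 109 days after the start; 109 ÷ 13 = 8 remainder 5. Last occurrence in the window: #9 on Dec 19, 2007.
Occurrences #4 through #9: 6 in total.

6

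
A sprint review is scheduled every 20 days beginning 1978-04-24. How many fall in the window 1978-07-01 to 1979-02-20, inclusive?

12

Occurrences land 20·i days after 1978-04-24 for i = 0, 1, 2, …
1978-07-01 is 68 days after the start; 68 ÷ 20 = 3 remainder 8; since the remainder is 8, round up to i = 4. First occurrence in the window: #5 on 1978-07-13 (4×20 = 80 days in).
1979-02-20 is 302 days after the start; 302 ÷ 20 = 15 remainder 2. Last occurrence in the window: #16 on 1979-02-18.
Occurrences #5 through #16: 12 in total.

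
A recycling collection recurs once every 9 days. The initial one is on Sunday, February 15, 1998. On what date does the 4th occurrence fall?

March 14, 1998

The 4th occurrence is 3 intervals after the first: 3 × 9 = 27 days after February 15, 1998.
February has 28 days — 13 days to the end of February leaves 14.
14 days into March → March 14, 1998.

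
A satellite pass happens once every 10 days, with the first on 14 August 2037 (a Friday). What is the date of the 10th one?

12 November 2037

The 10th occurrence is 9 intervals after the first: 9 × 10 = 90 days after 14 August 2037.
August has 31 days — 17 days to the end of August leaves 73.
September has 30 days (43 left).
October has 31 days (12 left).
12 days into November → 12 November 2037.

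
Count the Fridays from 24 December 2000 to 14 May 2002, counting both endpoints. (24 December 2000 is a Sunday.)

72

24 December 2000 is a Sunday; the first Friday on or after it is 29 December 2000 (5 days later).
From 29 December 2000 to 14 May 2002: 2 + 365 + 134 = 501 days (rest of 2000, 2001, to 14 May 2002 in 2002).
501 ÷ 7 = 71 full weeks with remainder 4, so 71 more Fridays after the first → 72.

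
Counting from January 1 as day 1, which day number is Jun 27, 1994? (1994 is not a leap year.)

Days in months before Jun: 31 + 28 + 31 + 30 + 31 = 151.
Plus 27 days into Jun → day 178.

178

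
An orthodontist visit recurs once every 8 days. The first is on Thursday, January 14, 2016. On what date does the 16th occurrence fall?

May 13, 2016

The 16th occurrence is 15 intervals after the first: 15 × 8 = 120 days after January 14, 2016.
January has 31 days — 17 days to the end of January leaves 103.
February has 29 days (74 left).
March has 31 days (43 left).
April has 30 days (13 left).
13 days into May → May 13, 2016.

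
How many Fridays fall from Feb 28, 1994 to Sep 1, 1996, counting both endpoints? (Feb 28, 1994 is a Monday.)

131

Feb 28, 1994 is a Monday; the first Friday on or after it is Mar 4, 1994 (4 days later).
From Mar 4, 1994 to Sep 1, 1996: 302 + 365 + 245 = 912 days (rest of 1994, 1995, to Sep 1, 1996 in 1996).
912 ÷ 7 = 130 full weeks with remainder 2, so 130 more Fridays after the first → 131.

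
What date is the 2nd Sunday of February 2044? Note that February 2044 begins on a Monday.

2044-02-14

February 2044 begins on a Monday, so the first Sunday is February 7 (6 days later).
The 2nd Sunday is 1 weeks later: 7 + 7 = 14.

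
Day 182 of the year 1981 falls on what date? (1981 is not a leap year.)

July 1, 1981

January has 31 days (182 − 31 = 151 remain).
February has 28 days (151 − 28 = 123 remain).
March has 31 days (123 − 31 = 92 remain).
April has 30 days (92 − 30 = 62 remain).
May has 31 days (62 − 31 = 31 remain).
June has 30 days (31 − 30 = 1 remain).
1 into July → July 1.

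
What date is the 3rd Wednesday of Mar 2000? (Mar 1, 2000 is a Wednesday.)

Mar 15, 2000

Mar 2000 begins on a Wednesday, so the first Wednesday is Mar 1.
The 3rd Wednesday is 2 weeks later: 1 + 14 = 15.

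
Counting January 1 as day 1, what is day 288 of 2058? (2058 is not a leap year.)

January has 31 days (288 − 31 = 257 remain).
February has 28 days (257 − 28 = 229 remain).
March has 31 days (229 − 31 = 198 remain).
April has 30 days (198 − 30 = 168 remain).
May has 31 days (168 − 31 = 137 remain).
June has 30 days (137 − 30 = 107 remain).
July has 31 days (107 − 31 = 76 remain).
August has 31 days (76 − 31 = 45 remain).
September has 30 days (45 − 30 = 15 remain).
15 into October → October 15.

October 15, 2058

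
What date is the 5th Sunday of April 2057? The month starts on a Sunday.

29 April 2057

April 2057 begins on a Sunday, so the first Sunday is April 1.
The 5th Sunday is 4 weeks later: 1 + 28 = 29.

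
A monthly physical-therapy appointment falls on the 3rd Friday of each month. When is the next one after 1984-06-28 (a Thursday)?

1984-07-20

June 1984 starts on a Friday; its first Friday is the 1st, so the 3rd Friday is the 15th — 1984-06-15.
That is not after 1984-06-28, so look at July 1984.
July 1984 starts on a Sunday; its first Friday is the 6th, so the 3rd Friday is the 20th — 1984-07-20.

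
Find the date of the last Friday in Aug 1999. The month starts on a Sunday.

Aug 1999 begins on a Sunday, so the first Friday is Aug 6 (5 days later).
Aug 1999 has 31 days. Adding weeks: 6, 13, 20, 27 — the last one ≤ 31 is the 27th.

Aug 27, 1999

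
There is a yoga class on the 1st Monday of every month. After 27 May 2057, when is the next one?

May 2057 starts on a Tuesday, so its 1st Monday is 7 May 2057 (6 days in).
That is not after 27 May 2057, so look at June 2057.
June 2057 starts on a Friday, so its 1st Monday is 4 June 2057 (3 days in).

4 June 2057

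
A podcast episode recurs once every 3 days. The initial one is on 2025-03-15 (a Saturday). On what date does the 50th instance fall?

The 50th occurrence is 49 intervals after the first: 49 × 3 = 147 days after 2025-03-15.
March has 31 days — 16 days to the end of March leaves 131.
April has 30 days (101 left).
May has 31 days (70 left).
June has 30 days (40 left).
July has 31 days (9 left).
9 days into August → 2025-08-09.

2025-08-09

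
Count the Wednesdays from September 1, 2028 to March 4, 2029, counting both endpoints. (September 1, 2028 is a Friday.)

September 1, 2028 is a Friday; the first Wednesday on or after it is September 6, 2028 (5 days later).
From September 6, 2028 to March 4, 2029: 24 + 31 + 30 + 31 + 31 + 28 + 4 = 179 days (rest of September, October, November, December, January, February, March).
179 ÷ 7 = 25 full weeks with remainder 4, so 25 more Wednesdays after the first → 26.

26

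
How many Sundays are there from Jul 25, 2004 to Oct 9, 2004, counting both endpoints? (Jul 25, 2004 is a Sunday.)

11

Jul 25, 2004 is a Sunday; the first Sunday on or after it is Jul 25, 2004.
From Jul 25, 2004 to Oct 9, 2004: 6 + 31 + 30 + 9 = 76 days (rest of Jul, Aug, Sep, Oct).
76 ÷ 7 = 10 full weeks with remainder 6, so 10 more Sundays after the first → 11.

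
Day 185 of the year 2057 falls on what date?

2057-07-04

January has 31 days (185 − 31 = 154 remain).
February has 28 days (154 − 28 = 126 remain).
March has 31 days (126 − 31 = 95 remain).
April has 30 days (95 − 30 = 65 remain).
May has 31 days (65 − 31 = 34 remain).
June has 30 days (34 − 30 = 4 remain).
4 into July → July 4.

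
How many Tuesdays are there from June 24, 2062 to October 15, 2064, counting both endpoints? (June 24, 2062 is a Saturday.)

June 24, 2062 is a Saturday; the first Tuesday on or after it is June 27, 2062 (3 days later).
From June 27, 2062 to October 15, 2064: 187 + 365 + 289 = 841 days (rest of 2062, 2063, to October 15, 2064 in 2064).
841 ÷ 7 = 120 full weeks with remainder 1, so 120 more Tuesdays after the first → 121.

121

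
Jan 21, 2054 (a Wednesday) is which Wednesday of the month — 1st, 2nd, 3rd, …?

3rd

Day 21 falls in week ⌈21/7⌉ of the month.
Days 1–7 hold the 1st Wednesday, 8–14 the 2nd, 15–21 the 3rd, 22–28 the 4th, 29–31 the 5th.
21 is in the range for the 3rd.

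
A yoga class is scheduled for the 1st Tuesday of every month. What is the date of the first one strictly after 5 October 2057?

October 2057 starts on a Monday, so its 1st Tuesday is 2 October 2057 (1 day in).
That is not after 5 October 2057, so look at November 2057.
November 2057 starts on a Thursday, so its 1st Tuesday is 6 November 2057 (5 days in).

6 November 2057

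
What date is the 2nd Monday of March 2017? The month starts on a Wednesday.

2017-03-13

March 2017 begins on a Wednesday, so the first Monday is March 6 (5 days later).
The 2nd Monday is 1 weeks later: 6 + 7 = 13.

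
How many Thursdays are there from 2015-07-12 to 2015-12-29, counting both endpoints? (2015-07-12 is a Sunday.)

2015-07-12 is a Sunday; the first Thursday on or after it is 2015-07-16 (4 days later).
From 2015-07-16 to 2015-12-29: 15 + 31 + 30 + 31 + 30 + 29 = 166 days (rest of July, August, September, October, November, December).
166 ÷ 7 = 23 full weeks with remainder 5, so 23 more Thursdays after the first → 24.

24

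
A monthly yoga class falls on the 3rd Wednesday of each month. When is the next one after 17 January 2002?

20 February 2002

January 2002 starts on a Tuesday; its first Wednesday is the 2nd, so the 3rd Wednesday is the 16th — 16 January 2002.
That is not after 17 January 2002, so look at February 2002.
February 2002 starts on a Friday; its first Wednesday is the 6th, so the 3rd Wednesday is the 20th — 20 February 2002.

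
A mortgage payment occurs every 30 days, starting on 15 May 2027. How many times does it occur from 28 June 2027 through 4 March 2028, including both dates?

8

Occurrences land 30·i days after 15 May 2027 for i = 0, 1, 2, …
28 June 2027 is 44 days after the start; 44 ÷ 30 = 1 remainder 14; since the remainder is 14, round up to i = 2. First occurrence in the window: #3 on 14 July 2027 (2×30 = 60 days in).
4 March 2028 is 294 days after the start; 294 ÷ 30 = 9 remainder 24. Last occurrence in the window: #10 on 9 February 2028.
Occurrences #3 through #10: 8 in total.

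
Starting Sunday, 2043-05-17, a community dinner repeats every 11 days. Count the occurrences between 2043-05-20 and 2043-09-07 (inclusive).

Occurrences land 11·i days after 2043-05-17 for i = 0, 1, 2, …
2043-05-20 is 3 days after the start; 3 ÷ 11 = 0 remainder 3; since the remainder is 3, round up to i = 1. First occurrence in the window: #2 on 2043-05-28 (1×11 = 11 days in).
2043-09-07 is 113 days after the start; 113 ÷ 11 = 10 remainder 3. Last occurrence in the window: #11 on 2043-09-04.
Occurrences #2 through #11: 10 in total.

10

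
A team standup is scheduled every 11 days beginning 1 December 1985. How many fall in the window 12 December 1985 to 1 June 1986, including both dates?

Occurrences land 11·i days after 1 December 1985 for i = 0, 1, 2, …
12 December 1985 is 11 days after the start; 11 ÷ 11 = 1 remainder 0. First occurrence in the window: #2 on 12 December 1985 (1×11 = 11 days in).
1 June 1986 is 182 days after the start; 182 ÷ 11 = 16 remainder 6. Last occurrence in the window: #17 on 26 May 1986.
Occurrences #2 through #17: 16 in total.

16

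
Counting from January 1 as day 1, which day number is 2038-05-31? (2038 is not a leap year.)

Days in months before May: 31 + 28 + 31 + 30 = 120.
Plus 31 days into May → day 151.

151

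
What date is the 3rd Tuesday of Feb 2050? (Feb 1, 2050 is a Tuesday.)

Feb 2050 begins on a Tuesday, so the first Tuesday is Feb 1.
The 3rd Tuesday is 2 weeks later: 1 + 14 = 15.

Feb 15, 2050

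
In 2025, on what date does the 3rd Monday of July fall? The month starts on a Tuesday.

2025-07-21

July 2025 begins on a Tuesday, so the first Monday is July 7 (6 days later).
The 3rd Monday is 2 weeks later: 7 + 14 = 21.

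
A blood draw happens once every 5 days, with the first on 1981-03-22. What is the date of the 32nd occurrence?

1981-08-24

The 32nd occurrence is 31 intervals after the first: 31 × 5 = 155 days after 1981-03-22.
March has 31 days — 9 days to the end of March leaves 146.
April has 30 days (116 left).
May has 31 days (85 left).
June has 30 days (55 left).
July has 31 days (24 left).
24 days into August → 1981-08-24.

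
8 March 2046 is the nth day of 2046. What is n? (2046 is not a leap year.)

67

Days in months before March: 31 + 28 = 59.
Plus 8 days into March → day 67.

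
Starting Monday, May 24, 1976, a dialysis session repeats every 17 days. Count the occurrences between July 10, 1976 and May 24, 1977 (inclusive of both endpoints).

19

Occurrences land 17·i days after May 24, 1976 for i = 0, 1, 2, …
July 10, 1976 is 47 days after the start; 47 ÷ 17 = 2 remainder 13; since the remainder is 13, round up to i = 3. First occurrence in the window: #4 on July 14, 1976 (3×17 = 51 days in).
May 24, 1977 is 365 days after the start; 365 ÷ 17 = 21 remainder 8. Last occurrence in the window: #22 on May 16, 1977.
Occurrences #4 through #22: 19 in total.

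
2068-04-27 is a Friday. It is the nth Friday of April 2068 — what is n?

Day 27 falls in week ⌈27/7⌉ of the month.
Days 1–7 hold the 1st Friday, 8–14 the 2nd, 15–21 the 3rd, 22–28 the 4th, 29–31 the 5th.
27 is in the range for the 4th.

4th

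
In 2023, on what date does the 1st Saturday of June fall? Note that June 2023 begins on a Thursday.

June 2023 begins on a Thursday, so the first Saturday is June 3 (2 days later).

3 June 2023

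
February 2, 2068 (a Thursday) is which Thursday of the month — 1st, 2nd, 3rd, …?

Day 2 falls in week ⌈2/7⌉ of the month.
Days 1–7 hold the 1st Thursday, 8–14 the 2nd, 15–21 the 3rd, 22–28 the 4th, 29–31 the 5th.
2 is in the range for the 1st.

1st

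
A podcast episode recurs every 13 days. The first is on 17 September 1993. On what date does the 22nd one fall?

17 June 1994

The 22nd occurrence is 21 intervals after the first: 21 × 13 = 273 days after 17 September 1993.
September has 30 days — 13 days to the end of September leaves 260.
October has 31 days (229 left).
November has 30 days (199 left).
December has 31 days (168 left).
January has 31 days (137 left).
February has 28 days (109 left).
March has 31 days (78 left).
April has 30 days (48 left).
May has 31 days (17 left).
17 days into June → 17 June 1994.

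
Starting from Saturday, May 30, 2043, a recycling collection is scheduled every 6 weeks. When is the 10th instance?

June 11, 2044

The 10th occurrence is 9 intervals after the first: 9 × 42 = 378 days after May 30, 2043.
May has 31 days — 1 day to the end of May leaves 377.
June has 30 days (347 left).
July has 31 days (316 left).
August has 31 days (285 left).
September has 30 days (255 left).
October has 31 days (224 left).
November has 30 days (194 left).
December has 31 days (163 left).
January has 31 days (132 left).
February has 29 days (103 left).
March has 31 days (72 left).
April has 30 days (42 left).
May has 31 days (11 left).
11 days into June → June 11, 2044.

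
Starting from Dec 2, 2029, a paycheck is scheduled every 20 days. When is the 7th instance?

Apr 1, 2030

The 7th occurrence is 6 intervals after the first: 6 × 20 = 120 days after Dec 2, 2029.
Dec has 31 days — 29 days to the end of Dec leaves 91.
Jan has 31 days (60 left).
Feb has 28 days (32 left).
Mar has 31 days (1 left).
1 day into Apr → Apr 1, 2030.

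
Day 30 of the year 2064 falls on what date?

30 into Jan → Jan 30.

Jan 30, 2064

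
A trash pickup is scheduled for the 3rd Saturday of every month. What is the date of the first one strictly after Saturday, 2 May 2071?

16 May 2071

May 2071 starts on a Friday; its first Saturday is the 2nd, so the 3rd Saturday is the 16th — 16 May 2071.
16 May 2071 is after 2 May 2071, so that is the next one.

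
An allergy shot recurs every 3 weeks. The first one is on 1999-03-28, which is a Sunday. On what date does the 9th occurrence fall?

1999-09-12

The 9th occurrence is 8 intervals after the first: 8 × 21 = 168 days after 1999-03-28.
March has 31 days — 3 days to the end of March leaves 165.
April has 30 days (135 left).
May has 31 days (104 left).
June has 30 days (74 left).
July has 31 days (43 left).
August has 31 days (12 left).
12 days into September → 1999-09-12.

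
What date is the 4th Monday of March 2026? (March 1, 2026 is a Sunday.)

March 2026 begins on a Sunday, so the first Monday is March 2 (1 day later).
The 4th Monday is 3 weeks later: 2 + 21 = 23.

23 March 2026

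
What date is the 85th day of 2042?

January has 31 days (85 − 31 = 54 remain).
February has 28 days (54 − 28 = 26 remain).
26 into March → March 26.

26 March 2042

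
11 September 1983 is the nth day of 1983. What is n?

Days in months before September: 31 + 28 + 31 + 30 + 31 + 30 + 31 + 31 = 243.
Plus 11 days into September → day 254.

254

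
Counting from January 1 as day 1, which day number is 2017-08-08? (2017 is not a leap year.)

Days in months before August: 31 + 28 + 31 + 30 + 31 + 30 + 31 = 212.
Plus 8 days into August → day 220.

220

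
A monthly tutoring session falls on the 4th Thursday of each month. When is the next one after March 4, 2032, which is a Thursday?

March 25, 2032

March 2032 starts on a Monday; its first Thursday is the 4th, so the 4th Thursday is the 25th — March 25, 2032.
March 25, 2032 is after March 4, 2032, so that is the next one.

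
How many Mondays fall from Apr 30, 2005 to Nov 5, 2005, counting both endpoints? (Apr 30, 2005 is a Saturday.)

27

Apr 30, 2005 is a Saturday; the first Monday on or after it is May 2, 2005 (2 days later).
From May 2, 2005 to Nov 5, 2005: 29 + 30 + 31 + 31 + 30 + 31 + 5 = 187 days (rest of May, Jun, Jul, Aug, Sep, Oct, Nov).
187 ÷ 7 = 26 full weeks with remainder 5, so 26 more Mondays after the first → 27.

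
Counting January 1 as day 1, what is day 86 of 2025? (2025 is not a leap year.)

January has 31 days (86 − 31 = 55 remain).
February has 28 days (55 − 28 = 27 remain).
27 into March → March 27.

2025-03-27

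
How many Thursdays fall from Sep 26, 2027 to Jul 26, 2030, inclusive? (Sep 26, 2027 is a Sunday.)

148

Sep 26, 2027 is a Sunday; the first Thursday on or after it is Sep 30, 2027 (4 days later).
From Sep 30, 2027 to Jul 26, 2030: 92 + 366 + 365 + 207 = 1030 days (rest of 2027, 2028, 2029, to Jul 26, 2030 in 2030).
1030 ÷ 7 = 147 full weeks with remainder 1, so 147 more Thursdays after the first → 148.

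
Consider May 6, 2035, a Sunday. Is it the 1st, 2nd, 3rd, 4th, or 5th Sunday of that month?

1st

Day 6 falls in week ⌈6/7⌉ of the month.
Days 1–7 hold the 1st Sunday, 8–14 the 2nd, 15–21 the 3rd, 22–28 the 4th, 29–31 the 5th.
6 is in the range for the 1st.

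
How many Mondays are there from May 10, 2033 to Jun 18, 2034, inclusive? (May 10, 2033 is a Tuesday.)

May 10, 2033 is a Tuesday; the first Monday on or after it is May 16, 2033 (6 days later).
From May 16, 2033 to Jun 18, 2034: 229 + 169 = 398 days (rest of 2033, to Jun 18, 2034 in 2034).
398 ÷ 7 = 56 full weeks with remainder 6, so 56 more Mondays after the first → 57.

57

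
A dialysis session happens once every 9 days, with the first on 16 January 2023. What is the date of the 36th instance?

The 36th occurrence is 35 intervals after the first: 35 × 9 = 315 days after 16 January 2023.
January has 31 days — 15 days to the end of January leaves 300.
February has 28 days (272 left).
March has 31 days (241 left).
April has 30 days (211 left).
May has 31 days (180 left).
June has 30 days (150 left).
July has 31 days (119 left).
August has 31 days (88 left).
September has 30 days (58 left).
October has 31 days (27 left).
27 days into November → 27 November 2023.

27 November 2023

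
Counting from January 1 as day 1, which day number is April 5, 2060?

Days in months before April: 31 + 29 + 31 = 91.
Plus 5 days into April → day 96.

96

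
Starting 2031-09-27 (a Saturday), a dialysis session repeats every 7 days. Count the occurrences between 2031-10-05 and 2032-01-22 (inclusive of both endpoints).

15

Occurrences land 7·i days after 2031-09-27 for i = 0, 1, 2, …
2031-10-05 is 8 days after the start; 8 ÷ 7 = 1 remainder 1; since the remainder is 1, round up to i = 2. First occurrence in the window: #3 on 2031-10-11 (2×7 = 14 days in).
2032-01-22 is 117 days after the start; 117 ÷ 7 = 16 remainder 5. Last occurrence in the window: #17 on 2032-01-17.
Occurrences #3 through #17: 15 in total.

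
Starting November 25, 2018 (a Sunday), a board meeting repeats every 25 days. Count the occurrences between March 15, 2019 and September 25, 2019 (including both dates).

8

Occurrences land 25·i days after November 25, 2018 for i = 0, 1, 2, …
March 15, 2019 is 110 days after the start; 110 ÷ 25 = 4 remainder 10; since the remainder is 10, round up to i = 5. First occurrence in the window: #6 on March 30, 2019 (5×25 = 125 days in).
September 25, 2019 is 304 days after the start; 304 ÷ 25 = 12 remainder 4. Last occurrence in the window: #13 on September 21, 2019.
Occurrences #6 through #13: 8 in total.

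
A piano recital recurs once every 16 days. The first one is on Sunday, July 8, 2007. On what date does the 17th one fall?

The 17th occurrence is 16 intervals after the first: 16 × 16 = 256 days after July 8, 2007.
July has 31 days — 23 days to the end of July leaves 233.
August has 31 days (202 left).
September has 30 days (172 left).
October has 31 days (141 left).
November has 30 days (111 left).
December has 31 days (80 left).
January has 31 days (49 left).
February has 29 days (20 left).
20 days into March → March 20, 2008.

March 20, 2008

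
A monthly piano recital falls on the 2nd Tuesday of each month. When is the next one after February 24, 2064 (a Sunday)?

February 2064 starts on a Friday; its first Tuesday is the 5th, so the 2nd Tuesday is the 12th — February 12, 2064.
That is not after February 24, 2064, so look at March 2064.
March 2064 starts on a Saturday; its first Tuesday is the 4th, so the 2nd Tuesday is the 11th — March 11, 2064.

March 11, 2064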